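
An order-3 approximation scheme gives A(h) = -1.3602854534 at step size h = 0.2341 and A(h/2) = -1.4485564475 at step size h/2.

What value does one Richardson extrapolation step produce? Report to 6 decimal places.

-1.461167

Leading term ∝ h^3; use weight 8 = 2^3.
Numerator 8·A(h/2) − A(h) = 8·(-1.4485564475) − (-1.3602854534) = -10.2281661266
(8·(-1.4485564475) − (-1.3602854534))/(8 − 1) = -1.4611665895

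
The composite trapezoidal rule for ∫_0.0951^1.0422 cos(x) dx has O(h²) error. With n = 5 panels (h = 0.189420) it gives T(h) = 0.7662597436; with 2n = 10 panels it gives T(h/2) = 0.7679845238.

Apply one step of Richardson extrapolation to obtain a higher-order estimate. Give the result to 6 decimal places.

0.768559

r = 2, so 2^r = 4.
Top: 4(0.7679845238) − (0.7662597436) = 2.3056783516
Denominator 4 − 1 = 3.
Extrapolated: 2.3056783516 / 3 = 0.7685594505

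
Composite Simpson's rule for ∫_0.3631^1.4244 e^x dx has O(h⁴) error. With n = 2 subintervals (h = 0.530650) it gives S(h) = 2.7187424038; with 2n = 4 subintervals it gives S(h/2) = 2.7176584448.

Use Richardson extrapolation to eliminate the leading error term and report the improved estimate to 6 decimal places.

r = 4: numerator weight 16, denominator 15.
A(h/2) − A(h) = 2.7176584448 − 2.7187424038 = -0.0010839590
Divide by 2^4 − 1 = 15: (-0.0010839590)/15 = -0.0000722639
R = A(h/2) + (A(h/2) − A(h))/15 = 2.7176584448 − 0.0000722639 = 2.7175861809
Correction |R − A(h/2)| = 7.226e-05; gap |A(h/2) − A(h)| = 1.084e-03.

2.717586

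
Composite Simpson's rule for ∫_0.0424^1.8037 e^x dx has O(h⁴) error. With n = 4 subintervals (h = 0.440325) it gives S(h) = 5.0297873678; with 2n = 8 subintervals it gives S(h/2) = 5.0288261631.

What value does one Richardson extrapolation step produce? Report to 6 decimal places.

5.028762

Method order is 4; weight 2^4 = 16.
Weighted: 80.4612186096 − 5.0297873678 = 75.4314312418
Denominator 16 − 1 = 15.
Result: 5.0287620828
Gap between inputs: 9.612e-04; correction applied: −0.0000640803.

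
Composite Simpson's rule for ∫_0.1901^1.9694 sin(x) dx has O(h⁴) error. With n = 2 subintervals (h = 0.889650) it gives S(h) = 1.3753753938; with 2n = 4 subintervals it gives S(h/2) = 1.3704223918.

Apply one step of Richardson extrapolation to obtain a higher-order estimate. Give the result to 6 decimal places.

The method has order 4: 2^4 = 16.
16 × 1.3704223918 = 21.9267582688; subtract 1.3753753938 → 20.5513828750
R = 20.5513828750/15 = 1.3700921917
Shift from A(h/2): −0.0003302001.

1.370092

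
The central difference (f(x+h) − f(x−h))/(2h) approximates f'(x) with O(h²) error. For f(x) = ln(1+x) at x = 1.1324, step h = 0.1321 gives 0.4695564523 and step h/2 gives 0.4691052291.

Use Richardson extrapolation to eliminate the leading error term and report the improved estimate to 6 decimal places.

Order 2 gives 2^r = 4 and 2^r − 1 = 3.
Weighted: 1.8764209164 − 0.4695564523 = 1.4068644641
R = 1.4068644641/3 = 0.4689548214
Gap between inputs: 4.512e-04; correction applied: −0.0001504077.

0.468955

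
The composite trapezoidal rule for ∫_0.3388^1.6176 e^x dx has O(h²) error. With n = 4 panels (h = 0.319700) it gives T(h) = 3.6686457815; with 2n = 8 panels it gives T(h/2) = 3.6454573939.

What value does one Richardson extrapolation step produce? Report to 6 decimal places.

3.637728

With r = 2 the leading error scales as h^2, so the weight is 2^2 = 4.
4*3.6454573939 − 3.6686457815 = 10.9131837941
10.9131837941 ÷ 3 = 3.6377279314
Correction |R − A(h/2)| = 7.729e-03; gap |A(h/2) − A(h)| = 2.319e-02.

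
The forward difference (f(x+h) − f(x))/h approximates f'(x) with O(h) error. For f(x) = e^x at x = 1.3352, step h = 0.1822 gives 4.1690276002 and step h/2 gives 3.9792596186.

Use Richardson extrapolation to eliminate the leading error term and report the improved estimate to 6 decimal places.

r = 1: numerator weight 2, denominator 1.
Numerator 2 × A(h/2) − A(h) = 2 × 3.9792596186 − 4.1690276002 = 3.7894916370
Extrapolated: 3.7894916370 / 1 = 3.7894916370

3.789492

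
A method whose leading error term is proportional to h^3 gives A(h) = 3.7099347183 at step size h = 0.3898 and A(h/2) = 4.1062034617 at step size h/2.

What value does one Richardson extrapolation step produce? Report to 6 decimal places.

r = 3, so 2^r = 8.
Numerator 8*A(h/2) − A(h) = 8*4.1062034617 − 3.7099347183 = 29.1396929753
(8*4.1062034617 − 3.7099347183)/(8 − 1) = 4.1628132822

4.162813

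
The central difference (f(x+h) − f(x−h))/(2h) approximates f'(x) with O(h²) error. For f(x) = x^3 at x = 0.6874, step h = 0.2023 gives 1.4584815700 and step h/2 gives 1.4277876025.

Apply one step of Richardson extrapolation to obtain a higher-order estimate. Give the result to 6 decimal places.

Leading term ∝ h^2; use weight 4 = 2^2.
2^2·A(h/2) = 5.7111504100; minus A(h) gives 4.2526688400.
R = 4.2526688400/3 = 1.4175562800

1.417556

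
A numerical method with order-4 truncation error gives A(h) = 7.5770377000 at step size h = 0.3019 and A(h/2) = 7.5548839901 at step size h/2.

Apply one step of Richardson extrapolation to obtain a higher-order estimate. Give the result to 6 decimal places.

7.553407

Leading term ∝ h^4; use weight 16 = 2^4.
Weighted: 120.8781438416 − 7.5770377000 = 113.3011061416
Divide by 2^4 − 1 = 15.
(16 × 7.5548839901 − 7.5770377000)/(16 − 1) = 7.5534070761
Gap between inputs: 2.215e-02; correction applied: −0.0014769140.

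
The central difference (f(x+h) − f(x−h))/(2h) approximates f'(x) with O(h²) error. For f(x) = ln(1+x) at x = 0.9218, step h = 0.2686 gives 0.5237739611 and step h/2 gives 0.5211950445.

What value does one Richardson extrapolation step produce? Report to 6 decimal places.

The method has order 2: 2^2 = 4.
Top: 4(0.5211950445) − (0.5237739611) = 1.5610062169
Denominator 4 − 1 = 3.
(4×0.5211950445 − 0.5237739611)/(4 − 1) = 0.5203354056
Correction |R − A(h/2)| = 8.596e-04; gap |A(h/2) − A(h)| = 2.579e-03.

0.520335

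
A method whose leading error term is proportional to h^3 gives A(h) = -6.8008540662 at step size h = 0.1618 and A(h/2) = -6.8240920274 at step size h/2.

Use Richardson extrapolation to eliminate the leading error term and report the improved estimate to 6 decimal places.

-6.827412

Method order is 3; weight 2^3 = 8.
Weighted: (-54.5927362192) − (-6.8008540662) = -47.7918821530
Denominator 8 − 1 = 7.
R = (-47.7918821530)/7 = -6.8274117361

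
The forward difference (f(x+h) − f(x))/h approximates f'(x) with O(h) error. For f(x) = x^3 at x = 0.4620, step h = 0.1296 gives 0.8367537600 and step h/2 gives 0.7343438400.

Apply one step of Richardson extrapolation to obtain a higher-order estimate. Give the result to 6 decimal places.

0.631934

The method has order 1: 2^1 = 2.
2^1·A(h/2) = 1.4686876800; minus A(h) gives 0.6319339200.
Divide by 2^1 − 1 = 1.
(2·0.7343438400 − 0.8367537600)/(2 − 1) = 0.6319339200
Correction |R − A(h/2)| = 1.024e-01; gap |A(h/2) − A(h)| = 1.024e-01.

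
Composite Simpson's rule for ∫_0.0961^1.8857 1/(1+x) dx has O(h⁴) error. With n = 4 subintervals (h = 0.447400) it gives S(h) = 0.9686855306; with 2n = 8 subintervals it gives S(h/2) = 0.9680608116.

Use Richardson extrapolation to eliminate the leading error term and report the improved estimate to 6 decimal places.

0.968019

With r = 4 the leading error scales as h^4, so the weight is 2^4 = 16.
2^4×A(h/2) = 15.4889729856; minus A(h) gives 14.5202874550.
Extrapolated: 14.5202874550 / 15 = 0.9680191637
Correction |R − A(h/2)| = 4.165e-05; gap |A(h/2) − A(h)| = 6.247e-04.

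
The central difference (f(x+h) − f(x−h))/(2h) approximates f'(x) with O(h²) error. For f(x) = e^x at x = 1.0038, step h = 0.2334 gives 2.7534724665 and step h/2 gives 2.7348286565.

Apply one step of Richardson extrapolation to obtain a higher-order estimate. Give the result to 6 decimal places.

2.728614

r = 2: numerator weight 4, denominator 3.
4×2.7348286565 = 10.9393146260; 10.9393146260 − 2.7534724665 = 8.1858421595
(4×2.7348286565 − 2.7534724665)/(4 − 1) = 2.7286140532
Correction |R − A(h/2)| = 6.215e-03; gap |A(h/2) − A(h)| = 1.864e-02.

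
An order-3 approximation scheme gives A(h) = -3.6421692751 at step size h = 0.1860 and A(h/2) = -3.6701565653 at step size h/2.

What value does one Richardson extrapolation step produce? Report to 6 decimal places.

Leading term ∝ h^3; use weight 8 = 2^3.
8 × (-3.6701565653) − (-3.6421692751) = -25.7190832473
R = (-25.7190832473)/7 = -3.6741547496

-3.674155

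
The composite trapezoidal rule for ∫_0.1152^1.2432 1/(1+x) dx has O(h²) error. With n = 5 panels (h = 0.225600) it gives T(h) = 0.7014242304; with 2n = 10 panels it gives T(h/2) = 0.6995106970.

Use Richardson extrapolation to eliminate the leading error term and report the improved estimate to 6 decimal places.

0.698873

Method order is 2; weight 2^2 = 4.
Top: 4(0.6995106970) − (0.7014242304) = 2.0966185576
Denominator 4 − 1 = 3.
So the Richardson estimate is 0.6988728525.
Shift from A(h/2): −0.0006378445.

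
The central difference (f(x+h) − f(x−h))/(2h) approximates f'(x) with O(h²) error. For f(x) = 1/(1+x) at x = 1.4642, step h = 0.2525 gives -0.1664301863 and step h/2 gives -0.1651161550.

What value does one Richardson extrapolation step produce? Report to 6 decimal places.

Error is O(h^2); halving h shrinks it by 2^2 = 4.
Difference of the inputs: -0.1651161550 − (-0.1664301863) = 0.0013140313
Divide by 2^2 − 1 = 3: 0.0013140313/3 = 0.0004380104
R = -0.1651161550 + 0.0004380104 = -0.1646781446

-0.164678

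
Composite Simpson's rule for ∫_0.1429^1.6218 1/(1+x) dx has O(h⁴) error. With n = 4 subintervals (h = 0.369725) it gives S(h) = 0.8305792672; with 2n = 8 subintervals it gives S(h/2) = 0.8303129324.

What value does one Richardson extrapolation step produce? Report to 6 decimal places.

r = 4, so 2^r = 16.
16·0.8303129324 − 0.8305792672 = 12.4544276512
Extrapolated: 12.4544276512 / 15 = 0.8302951767
Shift from A(h/2): −0.0000177557.

0.830295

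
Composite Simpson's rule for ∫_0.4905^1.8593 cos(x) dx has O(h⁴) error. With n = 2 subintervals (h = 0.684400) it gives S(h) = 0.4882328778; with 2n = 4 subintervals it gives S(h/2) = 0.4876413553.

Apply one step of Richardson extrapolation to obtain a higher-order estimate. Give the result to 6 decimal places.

Method order is 4; weight 2^4 = 16.
16×0.4876413553 = 7.8022616848; subtract 0.4882328778 → 7.3140288070
Divide by 2^4 − 1 = 15.
7.3140288070 ÷ 15 = 0.4876019205

0.487602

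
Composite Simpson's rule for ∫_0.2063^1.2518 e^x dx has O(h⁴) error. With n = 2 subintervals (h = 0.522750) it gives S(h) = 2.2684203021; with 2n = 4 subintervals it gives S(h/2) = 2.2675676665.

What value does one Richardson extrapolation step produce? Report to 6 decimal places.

The method has order 4: 2^4 = 16.
16·2.2675676665 = 36.2810826640; 36.2810826640 − 2.2684203021 = 34.0126623619
Denominator 16 − 1 = 15.
34.0126623619 ÷ 15 = 2.2675108241

2.267511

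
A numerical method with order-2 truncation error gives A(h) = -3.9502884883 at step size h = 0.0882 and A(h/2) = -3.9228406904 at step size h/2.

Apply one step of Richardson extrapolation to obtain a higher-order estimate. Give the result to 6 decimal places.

Error is O(h^2); halving h shrinks it by 2^2 = 4.
4×(-3.9228406904) = -15.6913627616; subtract (-3.9502884883) → -11.7410742733
R = (-11.7410742733)/3 = -3.9136914244

-3.913691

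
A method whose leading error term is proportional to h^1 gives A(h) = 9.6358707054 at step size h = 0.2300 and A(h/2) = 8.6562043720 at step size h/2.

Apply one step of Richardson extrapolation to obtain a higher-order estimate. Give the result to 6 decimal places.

r = 1: numerator weight 2, denominator 1.
Weighted: 17.3124087440 − 9.6358707054 = 7.6765380386
Extrapolated: 7.6765380386 / 1 = 7.6765380386

7.676538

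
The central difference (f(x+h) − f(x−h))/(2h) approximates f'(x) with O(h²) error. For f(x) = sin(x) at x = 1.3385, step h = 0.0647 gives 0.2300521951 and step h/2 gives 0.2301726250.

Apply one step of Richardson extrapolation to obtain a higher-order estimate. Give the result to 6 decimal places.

Order 2 gives 2^r = 4 and 2^r − 1 = 3.
2^2×A(h/2) = 0.9206905000; minus A(h) gives 0.6906383049.
Denominator 4 − 1 = 3.
R = 0.6906383049/3 = 0.2302127683
Correction |R − A(h/2)| = 4.014e-05; gap |A(h/2) − A(h)| = 1.204e-04.

0.230213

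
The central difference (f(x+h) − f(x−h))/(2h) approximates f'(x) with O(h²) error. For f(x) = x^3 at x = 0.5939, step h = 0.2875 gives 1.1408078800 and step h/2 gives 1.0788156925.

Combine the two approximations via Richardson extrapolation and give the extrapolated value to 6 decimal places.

The method has order 2: 2^2 = 4.
2^2·A(h/2) = 4.3152627700; minus A(h) gives 3.1744548900.
Denominator 4 − 1 = 3.
Extrapolated: 3.1744548900 / 3 = 1.0581516300

1.058152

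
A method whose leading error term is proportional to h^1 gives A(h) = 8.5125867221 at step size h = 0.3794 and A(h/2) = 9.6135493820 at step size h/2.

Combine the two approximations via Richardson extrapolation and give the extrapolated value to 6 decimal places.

r = 1, so 2^r = 2.
2^1×A(h/2) = 19.2270987640; minus A(h) gives 10.7145120419.
Divide by 2^1 − 1 = 1.
R = 10.7145120419/1 = 10.7145120419

10.714512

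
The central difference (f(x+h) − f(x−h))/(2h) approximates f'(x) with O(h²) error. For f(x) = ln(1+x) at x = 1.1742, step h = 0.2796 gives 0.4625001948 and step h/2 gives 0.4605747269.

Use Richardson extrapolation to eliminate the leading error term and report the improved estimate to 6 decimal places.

r = 2, so 2^r = 4.
2^2·A(h/2) = 1.8422989076; minus A(h) gives 1.3797987128.
(4·0.4605747269 − 0.4625001948)/(4 − 1) = 0.4599329043
Gap between inputs: 1.925e-03; correction applied: −0.0006418226.

0.459933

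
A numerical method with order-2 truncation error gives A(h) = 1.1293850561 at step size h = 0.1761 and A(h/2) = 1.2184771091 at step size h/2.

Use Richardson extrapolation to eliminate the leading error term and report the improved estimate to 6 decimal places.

1.248174

With r = 2 the leading error scales as h^2, so the weight is 2^2 = 4.
2^2×A(h/2) = 4.8739084364; minus A(h) gives 3.7445233803.
Divide by 2^2 − 1 = 3.
R = 3.7445233803/3 = 1.2481744601
Gap between inputs: 8.909e-02; correction applied: +0.0296973510.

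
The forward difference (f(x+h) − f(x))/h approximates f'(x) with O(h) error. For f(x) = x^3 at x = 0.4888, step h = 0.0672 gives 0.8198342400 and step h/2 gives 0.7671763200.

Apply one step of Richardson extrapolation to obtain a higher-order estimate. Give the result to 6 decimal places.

0.714518

r = 1: numerator weight 2, denominator 1.
2*0.7671763200 − 0.8198342400 = 0.7145184000
R = 0.7145184000/1 = 0.7145184000
Correction |R − A(h/2)| = 5.266e-02; gap |A(h/2) − A(h)| = 5.266e-02.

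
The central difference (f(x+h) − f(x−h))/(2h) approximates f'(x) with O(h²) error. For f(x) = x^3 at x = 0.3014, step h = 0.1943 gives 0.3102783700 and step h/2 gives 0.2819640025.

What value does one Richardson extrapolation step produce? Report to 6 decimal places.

Error is O(h^2); halving h shrinks it by 2^2 = 4.
Weighted: 1.1278560100 − 0.3102783700 = 0.8175776400
Denominator 4 − 1 = 3.
Extrapolated: 0.8175776400 / 3 = 0.2725258800

0.272526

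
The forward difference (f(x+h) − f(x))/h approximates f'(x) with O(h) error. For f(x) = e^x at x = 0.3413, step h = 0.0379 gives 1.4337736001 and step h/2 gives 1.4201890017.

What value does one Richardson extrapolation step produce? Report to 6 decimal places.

1.406604

Method order is 1; weight 2^1 = 2.
Numerator 2 × A(h/2) − A(h) = 2 × 1.4201890017 − 1.4337736001 = 1.4066044033
Denominator 2 − 1 = 1.
So the Richardson estimate is 1.4066044033.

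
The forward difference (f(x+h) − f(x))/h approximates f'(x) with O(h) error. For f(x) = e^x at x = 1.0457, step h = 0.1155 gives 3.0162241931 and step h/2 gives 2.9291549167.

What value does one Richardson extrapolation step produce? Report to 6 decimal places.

2.842086

Error is O(h^1); halving h shrinks it by 2^1 = 2.
2^1 × A(h/2) = 5.8583098334; minus A(h) gives 2.8420856403.
R = 2.8420856403/1 = 2.8420856403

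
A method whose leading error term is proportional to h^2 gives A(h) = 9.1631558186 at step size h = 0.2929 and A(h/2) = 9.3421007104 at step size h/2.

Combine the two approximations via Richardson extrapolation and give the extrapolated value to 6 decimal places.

9.401749

The method has order 2: 2^2 = 4.
Numerator 4·A(h/2) − A(h) = 4·9.3421007104 − 9.1631558186 = 28.2052470230
Divide by 2^2 − 1 = 3.
So the Richardson estimate is 9.4017490077.
Gap between inputs: 1.789e-01; correction applied: +0.0596482973.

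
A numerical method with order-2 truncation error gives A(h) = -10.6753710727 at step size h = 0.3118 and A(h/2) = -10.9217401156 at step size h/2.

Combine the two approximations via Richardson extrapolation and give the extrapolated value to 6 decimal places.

With r = 2 the leading error scales as h^2, so the weight is 2^2 = 4.
2^2 × A(h/2) = -43.6869604624; minus A(h) gives -33.0115893897.
R = (-33.0115893897)/3 = -11.0038631299

-11.003863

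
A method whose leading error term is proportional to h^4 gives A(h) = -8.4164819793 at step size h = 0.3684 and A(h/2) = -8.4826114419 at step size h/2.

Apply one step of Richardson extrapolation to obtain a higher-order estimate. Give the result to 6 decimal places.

-8.487020

Leading term ∝ h^4; use weight 16 = 2^4.
2^4 × A(h/2) = -135.7217830704; minus A(h) gives -127.3053010911.
Divide by 2^4 − 1 = 15.
(-127.3053010911) ÷ 15 = -8.4870200727
Gap between inputs: 6.613e-02; correction applied: −0.0044086308.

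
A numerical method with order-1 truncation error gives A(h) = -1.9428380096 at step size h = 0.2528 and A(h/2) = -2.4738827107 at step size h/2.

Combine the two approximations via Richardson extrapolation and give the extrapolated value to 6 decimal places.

Method order is 1; weight 2^1 = 2.
Difference of the inputs: -2.4738827107 − (-1.9428380096) = -0.5310447011
Correction (A(h/2) − A(h))/(2 − 1) = (-0.5310447011)/1 = -0.5310447011
R = A(h/2) + (A(h/2) − A(h))/1 = -2.4738827107 − 0.5310447011 = -3.0049274118
Gap between inputs: 5.310e-01; correction applied: −0.5310447011.

-3.004927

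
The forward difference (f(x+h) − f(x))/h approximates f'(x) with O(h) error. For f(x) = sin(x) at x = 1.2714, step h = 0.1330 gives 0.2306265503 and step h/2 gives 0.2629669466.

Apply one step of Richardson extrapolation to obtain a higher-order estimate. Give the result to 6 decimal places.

0.295307

Method order is 1; weight 2^1 = 2.
2*0.2629669466 − 0.2306265503 = 0.2953073429
Denominator 2 − 1 = 1.
0.2953073429 ÷ 1 = 0.2953073429
Shift from A(h/2): +0.0323403963.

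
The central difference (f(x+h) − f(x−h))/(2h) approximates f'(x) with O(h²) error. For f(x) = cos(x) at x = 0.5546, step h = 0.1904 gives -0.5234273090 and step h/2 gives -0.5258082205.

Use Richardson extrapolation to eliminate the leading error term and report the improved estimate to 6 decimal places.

Order 2 gives 2^r = 4 and 2^r − 1 = 3.
2^2·A(h/2) = -2.1032328820; minus A(h) gives -1.5798055730.
(4·(-0.5258082205) − (-0.5234273090))/(4 − 1) = -0.5266018577
Gap between inputs: 2.381e-03; correction applied: −0.0007936372.

-0.526602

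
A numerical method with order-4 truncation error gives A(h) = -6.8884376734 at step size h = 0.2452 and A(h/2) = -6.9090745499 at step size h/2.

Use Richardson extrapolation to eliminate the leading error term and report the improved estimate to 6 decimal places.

The method has order 4: 2^4 = 16.
16*(-6.9090745499) = -110.5451927984; subtract (-6.8884376734) → -103.6567551250
(-103.6567551250) ÷ 15 = -6.9104503417

-6.910450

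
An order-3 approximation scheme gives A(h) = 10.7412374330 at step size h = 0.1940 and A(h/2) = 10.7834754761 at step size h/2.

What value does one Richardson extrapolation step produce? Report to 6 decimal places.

10.789509

r = 3: numerator weight 8, denominator 7.
Numerator 8*A(h/2) − A(h) = 8*10.7834754761 − 10.7412374330 = 75.5265663758
75.5265663758 ÷ 7 = 10.7895094823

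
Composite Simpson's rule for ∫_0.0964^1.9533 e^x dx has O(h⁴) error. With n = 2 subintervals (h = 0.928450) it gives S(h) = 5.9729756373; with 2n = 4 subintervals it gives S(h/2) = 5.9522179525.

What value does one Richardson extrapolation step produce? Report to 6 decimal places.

r = 4: numerator weight 16, denominator 15.
Numerator 16·A(h/2) − A(h) = 16·5.9522179525 − 5.9729756373 = 89.2625116027
Extrapolated: 89.2625116027 / 15 = 5.9508341068
Correction |R − A(h/2)| = 1.384e-03; gap |A(h/2) − A(h)| = 2.076e-02.

5.950834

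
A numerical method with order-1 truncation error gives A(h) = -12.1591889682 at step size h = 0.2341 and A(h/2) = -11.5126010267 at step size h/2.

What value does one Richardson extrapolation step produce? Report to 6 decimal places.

Method order is 1; weight 2^1 = 2.
A(h/2) − A(h) = -11.5126010267 − (-12.1591889682) = 0.6465879415
Correction (A(h/2) − A(h))/(2 − 1) = 0.6465879415/1 = 0.6465879415
R = -11.5126010267 + 0.6465879415 = -10.8660130852

-10.866013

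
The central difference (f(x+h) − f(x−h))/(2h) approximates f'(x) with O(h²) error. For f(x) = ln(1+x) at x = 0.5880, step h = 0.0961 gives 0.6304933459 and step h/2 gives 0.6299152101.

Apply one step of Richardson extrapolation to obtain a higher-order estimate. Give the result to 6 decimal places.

0.629722

The method has order 2: 2^2 = 4.
4×0.6299152101 − 0.6304933459 = 1.8891674945
Denominator 4 − 1 = 3.
So the Richardson estimate is 0.6297224982.
Shift from A(h/2): −0.0001927119.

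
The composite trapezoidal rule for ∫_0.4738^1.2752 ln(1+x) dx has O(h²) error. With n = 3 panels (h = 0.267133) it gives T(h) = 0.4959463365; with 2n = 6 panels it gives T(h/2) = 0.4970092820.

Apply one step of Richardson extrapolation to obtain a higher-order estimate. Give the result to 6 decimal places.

With r = 2 the leading error scales as h^2, so the weight is 2^2 = 4.
4 × 0.4970092820 = 1.9880371280; subtract 0.4959463365 → 1.4920907915
Denominator 4 − 1 = 3.
So the Richardson estimate is 0.4973635972.
Gap between inputs: 1.063e-03; correction applied: +0.0003543152.

0.497364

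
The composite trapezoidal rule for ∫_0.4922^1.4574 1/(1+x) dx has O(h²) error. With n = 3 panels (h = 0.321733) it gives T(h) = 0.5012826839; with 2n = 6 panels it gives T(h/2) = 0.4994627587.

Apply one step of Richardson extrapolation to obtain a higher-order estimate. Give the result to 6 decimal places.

0.498856

With r = 2 the leading error scales as h^2, so the weight is 2^2 = 4.
4·0.4994627587 = 1.9978510348; subtract 0.5012826839 → 1.4965683509
Extrapolated: 1.4965683509 / 3 = 0.4988561170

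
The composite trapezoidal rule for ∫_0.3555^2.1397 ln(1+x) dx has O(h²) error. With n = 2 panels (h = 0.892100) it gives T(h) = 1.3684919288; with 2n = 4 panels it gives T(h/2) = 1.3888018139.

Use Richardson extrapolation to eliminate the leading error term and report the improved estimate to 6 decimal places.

1.395572

With r = 2 the leading error scales as h^2, so the weight is 2^2 = 4.
Difference of the inputs: 1.3888018139 − 1.3684919288 = 0.0203098851
Divide by 2^2 − 1 = 3: 0.0203098851/3 = 0.0067699617
R = A(h/2) + (A(h/2) − A(h))/3 = 1.3888018139 + 0.0067699617 = 1.3955717756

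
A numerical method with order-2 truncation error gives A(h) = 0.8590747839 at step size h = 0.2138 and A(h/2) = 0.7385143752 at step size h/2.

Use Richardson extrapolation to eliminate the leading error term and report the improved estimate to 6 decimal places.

0.698328

With r = 2 the leading error scales as h^2, so the weight is 2^2 = 4.
4*0.7385143752 = 2.9540575008; subtract 0.8590747839 → 2.0949827169
Denominator 4 − 1 = 3.
(4*0.7385143752 − 0.8590747839)/(4 − 1) = 0.6983275723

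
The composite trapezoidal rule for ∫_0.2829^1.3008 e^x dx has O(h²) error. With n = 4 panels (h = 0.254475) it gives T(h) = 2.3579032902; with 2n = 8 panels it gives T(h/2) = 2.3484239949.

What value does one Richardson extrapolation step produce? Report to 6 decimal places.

Order 2 gives 2^r = 4 and 2^r − 1 = 3.
Numerator 4×A(h/2) − A(h) = 4×2.3484239949 − 2.3579032902 = 7.0357926894
Denominator 4 − 1 = 3.
So the Richardson estimate is 2.3452642298.

2.345264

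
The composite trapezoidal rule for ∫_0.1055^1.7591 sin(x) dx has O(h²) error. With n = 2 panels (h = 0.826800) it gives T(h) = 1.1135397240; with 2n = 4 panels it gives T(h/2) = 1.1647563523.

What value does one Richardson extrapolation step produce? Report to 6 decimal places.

1.181829

The method has order 2: 2^2 = 4.
Weighted: 4.6590254092 − 1.1135397240 = 3.5454856852
Denominator 4 − 1 = 3.
3.5454856852 ÷ 3 = 1.1818285617
Correction |R − A(h/2)| = 1.707e-02; gap |A(h/2) − A(h)| = 5.122e-02.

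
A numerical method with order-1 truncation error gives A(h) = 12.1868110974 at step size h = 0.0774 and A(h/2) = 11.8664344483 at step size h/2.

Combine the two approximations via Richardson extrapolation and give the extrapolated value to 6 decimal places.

11.546058

With r = 1 the leading error scales as h^1, so the weight is 2^1 = 2.
2×11.8664344483 = 23.7328688966; 23.7328688966 − 12.1868110974 = 11.5460577992
(2×11.8664344483 − 12.1868110974)/(2 − 1) = 11.5460577992
Correction |R − A(h/2)| = 3.204e-01; gap |A(h/2) − A(h)| = 3.204e-01.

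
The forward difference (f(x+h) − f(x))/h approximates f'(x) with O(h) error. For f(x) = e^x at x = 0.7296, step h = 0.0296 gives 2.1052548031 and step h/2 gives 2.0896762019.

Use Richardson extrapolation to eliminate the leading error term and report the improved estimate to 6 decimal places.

Method order is 1; weight 2^1 = 2.
Weighted: 4.1793524038 − 2.1052548031 = 2.0740976007
Denominator 2 − 1 = 1.
Extrapolated: 2.0740976007 / 1 = 2.0740976007

2.074098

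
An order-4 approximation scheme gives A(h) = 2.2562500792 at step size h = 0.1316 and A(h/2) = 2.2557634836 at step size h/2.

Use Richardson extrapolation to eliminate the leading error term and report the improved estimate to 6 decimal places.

2.255731

r = 4, so 2^r = 16.
16*2.2557634836 = 36.0922157376; subtract 2.2562500792 → 33.8359656584
Denominator 16 − 1 = 15.
33.8359656584 ÷ 15 = 2.2557310439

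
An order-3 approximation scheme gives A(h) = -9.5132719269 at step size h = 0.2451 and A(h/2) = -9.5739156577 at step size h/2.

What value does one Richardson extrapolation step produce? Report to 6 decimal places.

r = 3: numerator weight 8, denominator 7.
8·(-9.5739156577) = -76.5913252616; subtract (-9.5132719269) → -67.0780533347
Divide by 2^3 − 1 = 7.
Result: -9.5825790478
Gap between inputs: 6.064e-02; correction applied: −0.0086633901.

-9.582579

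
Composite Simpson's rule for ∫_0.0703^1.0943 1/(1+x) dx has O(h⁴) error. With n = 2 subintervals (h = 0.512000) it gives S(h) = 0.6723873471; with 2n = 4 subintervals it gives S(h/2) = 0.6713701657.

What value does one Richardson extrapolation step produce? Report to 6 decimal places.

0.671302

Method order is 4; weight 2^4 = 16.
16*0.6713701657 = 10.7419226512; 10.7419226512 − 0.6723873471 = 10.0695353041
Denominator 16 − 1 = 15.
So the Richardson estimate is 0.6713023536.
Gap between inputs: 1.017e-03; correction applied: −0.0000678121.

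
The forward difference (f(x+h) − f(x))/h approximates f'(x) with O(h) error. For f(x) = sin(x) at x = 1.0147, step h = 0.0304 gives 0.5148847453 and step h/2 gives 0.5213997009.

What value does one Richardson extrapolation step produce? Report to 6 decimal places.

0.527915

Order 1 gives 2^r = 2 and 2^r − 1 = 1.
2×0.5213997009 = 1.0427994018; subtract 0.5148847453 → 0.5279146565
(2×0.5213997009 − 0.5148847453)/(2 − 1) = 0.5279146565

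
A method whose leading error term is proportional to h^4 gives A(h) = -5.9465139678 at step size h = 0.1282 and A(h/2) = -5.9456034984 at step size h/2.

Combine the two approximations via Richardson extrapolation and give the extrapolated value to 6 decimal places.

-5.945543

Leading term ∝ h^4; use weight 16 = 2^4.
2^4*A(h/2) = -95.1296559744; minus A(h) gives -89.1831420066.
(-89.1831420066) ÷ 15 = -5.9455428004
Gap between inputs: 9.105e-04; correction applied: +0.0000606980.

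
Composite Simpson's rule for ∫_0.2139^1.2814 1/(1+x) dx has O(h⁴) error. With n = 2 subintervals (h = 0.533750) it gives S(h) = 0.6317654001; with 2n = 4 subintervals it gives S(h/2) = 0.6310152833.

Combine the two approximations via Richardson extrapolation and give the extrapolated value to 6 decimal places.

0.630965

r = 4: numerator weight 16, denominator 15.
16·0.6310152833 = 10.0962445328; 10.0962445328 − 0.6317654001 = 9.4644791327
Denominator 16 − 1 = 15.
So the Richardson estimate is 0.6309652755.
Gap between inputs: 7.501e-04; correction applied: −0.0000500078.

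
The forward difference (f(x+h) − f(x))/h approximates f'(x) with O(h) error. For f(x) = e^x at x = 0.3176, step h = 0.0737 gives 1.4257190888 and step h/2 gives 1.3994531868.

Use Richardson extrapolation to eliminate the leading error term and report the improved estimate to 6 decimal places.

The method has order 1: 2^1 = 2.
Numerator 2 × A(h/2) − A(h) = 2 × 1.3994531868 − 1.4257190888 = 1.3731872848
Divide by 2^1 − 1 = 1.
R = 1.3731872848/1 = 1.3731872848
Shift from A(h/2): −0.0262659020.

1.373187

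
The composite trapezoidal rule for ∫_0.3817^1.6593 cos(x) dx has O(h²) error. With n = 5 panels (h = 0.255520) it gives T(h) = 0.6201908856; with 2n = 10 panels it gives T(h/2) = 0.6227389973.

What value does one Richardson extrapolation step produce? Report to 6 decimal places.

0.623588

Method order is 2; weight 2^2 = 4.
Top: 4(0.6227389973) − (0.6201908856) = 1.8707651036
R = 1.8707651036/3 = 0.6235883679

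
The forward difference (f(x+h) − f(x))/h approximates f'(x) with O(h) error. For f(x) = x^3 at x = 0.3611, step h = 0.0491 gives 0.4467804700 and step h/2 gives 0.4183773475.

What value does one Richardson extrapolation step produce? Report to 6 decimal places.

The method has order 1: 2^1 = 2.
Weighted: 0.8367546950 − 0.4467804700 = 0.3899742250
Denominator 2 − 1 = 1.
R = 0.3899742250/1 = 0.3899742250

0.389974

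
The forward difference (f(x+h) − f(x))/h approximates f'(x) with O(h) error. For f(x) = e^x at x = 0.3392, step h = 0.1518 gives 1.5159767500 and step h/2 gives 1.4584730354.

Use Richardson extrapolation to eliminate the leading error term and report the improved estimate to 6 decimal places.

1.400969

With r = 1 the leading error scales as h^1, so the weight is 2^1 = 2.
Numerator 2·A(h/2) − A(h) = 2·1.4584730354 − 1.5159767500 = 1.4009693208
1.4009693208 ÷ 1 = 1.4009693208
Shift from A(h/2): −0.0575037146.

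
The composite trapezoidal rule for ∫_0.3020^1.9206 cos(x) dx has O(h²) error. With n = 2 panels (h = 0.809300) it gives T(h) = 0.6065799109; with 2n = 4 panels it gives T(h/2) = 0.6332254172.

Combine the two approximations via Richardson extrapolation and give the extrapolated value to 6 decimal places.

0.642107

r = 2: numerator weight 4, denominator 3.
4*0.6332254172 = 2.5329016688; 2.5329016688 − 0.6065799109 = 1.9263217579
(4*0.6332254172 − 0.6065799109)/(4 − 1) = 0.6421072526
Shift from A(h/2): +0.0088818354.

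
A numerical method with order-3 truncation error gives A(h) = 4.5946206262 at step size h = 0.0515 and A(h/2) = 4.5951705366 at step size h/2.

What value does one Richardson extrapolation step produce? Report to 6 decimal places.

With r = 3 the leading error scales as h^3, so the weight is 2^3 = 8.
Difference of the inputs: 4.5951705366 − 4.5946206262 = 0.0005499104
Divide by 2^3 − 1 = 7: 0.0005499104/7 = 0.0000785586
R = A(h/2) + (A(h/2) − A(h))/7 = 4.5951705366 + 0.0000785586 = 4.5952490952

4.595249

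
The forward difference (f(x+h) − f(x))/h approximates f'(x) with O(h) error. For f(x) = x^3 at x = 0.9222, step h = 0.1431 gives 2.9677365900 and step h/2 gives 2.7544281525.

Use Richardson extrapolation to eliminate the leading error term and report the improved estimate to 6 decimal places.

Error is O(h^1); halving h shrinks it by 2^1 = 2.
2^1 × A(h/2) = 5.5088563050; minus A(h) gives 2.5411197150.
Denominator 2 − 1 = 1.
2.5411197150 ÷ 1 = 2.5411197150

2.541120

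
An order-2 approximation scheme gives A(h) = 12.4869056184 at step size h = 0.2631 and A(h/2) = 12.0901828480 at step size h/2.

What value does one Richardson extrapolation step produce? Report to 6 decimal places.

Error is O(h^2); halving h shrinks it by 2^2 = 4.
A(h/2) − A(h) = 12.0901828480 − 12.4869056184 = -0.3967227704
Divide by 2^2 − 1 = 3: (-0.3967227704)/3 = -0.1322409235
R = 12.0901828480 − 0.1322409235 = 11.9579419245

11.957942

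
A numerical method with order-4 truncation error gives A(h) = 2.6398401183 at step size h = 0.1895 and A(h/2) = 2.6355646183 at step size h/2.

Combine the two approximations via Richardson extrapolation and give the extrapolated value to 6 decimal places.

2.635280

r = 4: numerator weight 16, denominator 15.
16 × 2.6355646183 = 42.1690338928; subtract 2.6398401183 → 39.5291937745
(16 × 2.6355646183 − 2.6398401183)/(16 − 1) = 2.6352795850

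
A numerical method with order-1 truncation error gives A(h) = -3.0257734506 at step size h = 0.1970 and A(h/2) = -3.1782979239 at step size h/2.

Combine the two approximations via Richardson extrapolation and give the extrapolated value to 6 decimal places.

Order 1 gives 2^r = 2 and 2^r − 1 = 1.
Difference of the inputs: -3.1782979239 − (-3.0257734506) = -0.1525244733
Divide by 2^1 − 1 = 1: (-0.1525244733)/1 = -0.1525244733
R = A(h/2) + (A(h/2) − A(h))/1 = -3.1782979239 − 0.1525244733 = -3.3308223972
Correction |R − A(h/2)| = 1.525e-01; gap |A(h/2) − A(h)| = 1.525e-01.

-3.330822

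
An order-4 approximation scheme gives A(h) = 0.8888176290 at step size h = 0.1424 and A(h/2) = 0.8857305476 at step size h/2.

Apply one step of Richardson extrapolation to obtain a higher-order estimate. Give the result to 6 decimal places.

0.885525

Leading term ∝ h^4; use weight 16 = 2^4.
Difference of the inputs: 0.8857305476 − 0.8888176290 = -0.0030870814
Correction (A(h/2) − A(h))/(16 − 1) = (-0.0030870814)/15 = -0.0002058054
R = 0.8857305476 − 0.0002058054 = 0.8855247422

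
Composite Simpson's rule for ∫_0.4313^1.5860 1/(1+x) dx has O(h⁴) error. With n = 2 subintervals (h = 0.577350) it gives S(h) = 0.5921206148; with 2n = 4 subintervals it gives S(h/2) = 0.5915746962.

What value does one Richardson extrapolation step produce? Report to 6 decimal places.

With r = 4 the leading error scales as h^4, so the weight is 2^4 = 16.
16×0.5915746962 − 0.5921206148 = 8.8730745244
R = 8.8730745244/15 = 0.5915383016

0.591538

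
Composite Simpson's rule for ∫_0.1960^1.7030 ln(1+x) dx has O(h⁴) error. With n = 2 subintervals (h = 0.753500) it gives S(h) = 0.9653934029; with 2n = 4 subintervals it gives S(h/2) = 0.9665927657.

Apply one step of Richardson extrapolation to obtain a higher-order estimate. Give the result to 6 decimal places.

r = 4: numerator weight 16, denominator 15.
Difference of the inputs: 0.9665927657 − 0.9653934029 = 0.0011993628
Correction (A(h/2) − A(h))/(16 − 1) = 0.0011993628/15 = 0.0000799575
R = 0.9665927657 + 0.0000799575 = 0.9666727232

0.966673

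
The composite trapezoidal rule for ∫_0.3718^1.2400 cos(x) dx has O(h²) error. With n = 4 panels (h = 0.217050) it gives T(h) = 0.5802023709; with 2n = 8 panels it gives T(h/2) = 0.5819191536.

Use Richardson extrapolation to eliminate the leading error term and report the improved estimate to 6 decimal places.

Order 2 gives 2^r = 4 and 2^r − 1 = 3.
4 × 0.5819191536 = 2.3276766144; 2.3276766144 − 0.5802023709 = 1.7474742435
(4 × 0.5819191536 − 0.5802023709)/(4 − 1) = 0.5824914145
Correction |R − A(h/2)| = 5.723e-04; gap |A(h/2) − A(h)| = 1.717e-03.

0.582491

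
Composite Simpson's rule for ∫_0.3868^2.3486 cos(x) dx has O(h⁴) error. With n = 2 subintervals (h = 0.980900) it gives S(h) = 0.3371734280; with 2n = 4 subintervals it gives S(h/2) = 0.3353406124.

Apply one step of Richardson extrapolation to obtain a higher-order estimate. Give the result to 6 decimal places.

With r = 4 the leading error scales as h^4, so the weight is 2^4 = 16.
Difference of the inputs: 0.3353406124 − 0.3371734280 = -0.0018328156
Divide by 2^4 − 1 = 15: (-0.0018328156)/15 = -0.0001221877
R = A(h/2) + (A(h/2) − A(h))/15 = 0.3353406124 − 0.0001221877 = 0.3352184247
Shift from A(h/2): −0.0001221877.

0.335218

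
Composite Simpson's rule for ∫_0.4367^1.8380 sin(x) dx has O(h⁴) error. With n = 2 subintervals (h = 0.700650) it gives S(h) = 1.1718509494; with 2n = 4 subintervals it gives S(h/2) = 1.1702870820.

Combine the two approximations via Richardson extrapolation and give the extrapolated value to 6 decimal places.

1.170183

With r = 4 the leading error scales as h^4, so the weight is 2^4 = 16.
Difference of the inputs: 1.1702870820 − 1.1718509494 = -0.0015638674
Correction (A(h/2) − A(h))/(16 − 1) = (-0.0015638674)/15 = -0.0001042578
R = 1.1702870820 − 0.0001042578 = 1.1701828242
Correction |R − A(h/2)| = 1.043e-04; gap |A(h/2) − A(h)| = 1.564e-03.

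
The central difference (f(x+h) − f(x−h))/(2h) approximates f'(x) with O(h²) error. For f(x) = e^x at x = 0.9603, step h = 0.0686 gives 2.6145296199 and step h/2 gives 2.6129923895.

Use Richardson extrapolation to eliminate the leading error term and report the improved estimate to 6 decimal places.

r = 2: numerator weight 4, denominator 3.
Weighted: 10.4519695580 − 2.6145296199 = 7.8374399381
Divide by 2^2 − 1 = 3.
(4*2.6129923895 − 2.6145296199)/(4 − 1) = 2.6124799794
Gap between inputs: 1.537e-03; correction applied: −0.0005124101.

2.612480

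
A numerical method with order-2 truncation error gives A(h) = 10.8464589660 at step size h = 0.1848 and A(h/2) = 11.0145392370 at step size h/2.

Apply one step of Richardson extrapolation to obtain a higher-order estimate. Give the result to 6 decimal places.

r = 2: numerator weight 4, denominator 3.
2^2·A(h/2) = 44.0581569480; minus A(h) gives 33.2116979820.
33.2116979820 ÷ 3 = 11.0705659940
Shift from A(h/2): +0.0560267570.

11.070566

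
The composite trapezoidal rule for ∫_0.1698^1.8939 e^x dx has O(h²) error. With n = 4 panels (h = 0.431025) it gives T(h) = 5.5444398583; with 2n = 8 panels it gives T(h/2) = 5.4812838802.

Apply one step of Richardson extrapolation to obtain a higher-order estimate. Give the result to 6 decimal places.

Order 2 gives 2^r = 4 and 2^r − 1 = 3.
2^2·A(h/2) = 21.9251355208; minus A(h) gives 16.3806956625.
Denominator 4 − 1 = 3.
Extrapolated: 16.3806956625 / 3 = 5.4602318875
Shift from A(h/2): −0.0210519927.

5.460232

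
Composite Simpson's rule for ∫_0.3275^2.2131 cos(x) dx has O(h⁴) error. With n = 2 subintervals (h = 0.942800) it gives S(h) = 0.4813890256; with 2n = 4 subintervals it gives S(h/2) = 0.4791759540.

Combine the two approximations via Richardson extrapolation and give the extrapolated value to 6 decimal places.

Order 4 gives 2^r = 16 and 2^r − 1 = 15.
Difference of the inputs: 0.4791759540 − 0.4813890256 = -0.0022130716
Divide by 2^4 − 1 = 15: (-0.0022130716)/15 = -0.0001475381
R = 0.4791759540 − 0.0001475381 = 0.4790284159

0.479028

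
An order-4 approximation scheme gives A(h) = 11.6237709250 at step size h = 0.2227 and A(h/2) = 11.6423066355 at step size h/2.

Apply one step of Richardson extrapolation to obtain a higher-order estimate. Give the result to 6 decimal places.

r = 4: numerator weight 16, denominator 15.
2^4 × A(h/2) = 186.2769061680; minus A(h) gives 174.6531352430.
Denominator 16 − 1 = 15.
R = 174.6531352430/15 = 11.6435423495

11.643542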